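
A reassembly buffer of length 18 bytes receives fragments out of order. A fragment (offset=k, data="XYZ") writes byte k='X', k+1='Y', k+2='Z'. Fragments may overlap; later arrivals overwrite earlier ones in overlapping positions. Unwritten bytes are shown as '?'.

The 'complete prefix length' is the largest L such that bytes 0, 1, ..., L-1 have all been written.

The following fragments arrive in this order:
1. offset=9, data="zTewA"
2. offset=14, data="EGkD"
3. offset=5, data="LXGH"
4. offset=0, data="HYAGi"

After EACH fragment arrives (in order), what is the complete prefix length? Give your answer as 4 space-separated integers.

Fragment 1: offset=9 data="zTewA" -> buffer=?????????zTewA???? -> prefix_len=0
Fragment 2: offset=14 data="EGkD" -> buffer=?????????zTewAEGkD -> prefix_len=0
Fragment 3: offset=5 data="LXGH" -> buffer=?????LXGHzTewAEGkD -> prefix_len=0
Fragment 4: offset=0 data="HYAGi" -> buffer=HYAGiLXGHzTewAEGkD -> prefix_len=18

Answer: 0 0 0 18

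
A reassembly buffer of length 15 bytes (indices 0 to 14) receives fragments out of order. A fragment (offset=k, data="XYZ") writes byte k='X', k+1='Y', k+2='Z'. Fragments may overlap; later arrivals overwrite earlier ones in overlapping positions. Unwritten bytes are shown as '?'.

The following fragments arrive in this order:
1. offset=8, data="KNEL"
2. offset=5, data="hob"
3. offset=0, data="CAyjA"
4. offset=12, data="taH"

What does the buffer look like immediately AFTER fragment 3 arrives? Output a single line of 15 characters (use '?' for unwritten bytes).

Fragment 1: offset=8 data="KNEL" -> buffer=????????KNEL???
Fragment 2: offset=5 data="hob" -> buffer=?????hobKNEL???
Fragment 3: offset=0 data="CAyjA" -> buffer=CAyjAhobKNEL???

Answer: CAyjAhobKNEL???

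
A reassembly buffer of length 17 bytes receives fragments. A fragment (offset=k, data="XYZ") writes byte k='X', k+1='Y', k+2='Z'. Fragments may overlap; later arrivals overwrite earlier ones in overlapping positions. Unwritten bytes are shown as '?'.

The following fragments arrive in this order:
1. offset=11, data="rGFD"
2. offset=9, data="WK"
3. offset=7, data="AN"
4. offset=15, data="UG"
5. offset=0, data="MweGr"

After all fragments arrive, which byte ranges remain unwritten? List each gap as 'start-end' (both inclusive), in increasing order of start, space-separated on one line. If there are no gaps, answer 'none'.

Fragment 1: offset=11 len=4
Fragment 2: offset=9 len=2
Fragment 3: offset=7 len=2
Fragment 4: offset=15 len=2
Fragment 5: offset=0 len=5
Gaps: 5-6

Answer: 5-6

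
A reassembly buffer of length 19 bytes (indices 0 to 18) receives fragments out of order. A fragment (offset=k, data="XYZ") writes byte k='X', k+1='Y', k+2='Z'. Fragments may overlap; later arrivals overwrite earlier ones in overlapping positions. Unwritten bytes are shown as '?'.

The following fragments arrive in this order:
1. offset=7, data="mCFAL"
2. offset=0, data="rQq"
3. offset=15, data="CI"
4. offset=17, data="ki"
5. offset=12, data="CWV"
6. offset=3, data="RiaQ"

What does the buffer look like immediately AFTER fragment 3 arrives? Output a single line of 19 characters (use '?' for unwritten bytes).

Fragment 1: offset=7 data="mCFAL" -> buffer=???????mCFAL???????
Fragment 2: offset=0 data="rQq" -> buffer=rQq????mCFAL???????
Fragment 3: offset=15 data="CI" -> buffer=rQq????mCFAL???CI??

Answer: rQq????mCFAL???CI??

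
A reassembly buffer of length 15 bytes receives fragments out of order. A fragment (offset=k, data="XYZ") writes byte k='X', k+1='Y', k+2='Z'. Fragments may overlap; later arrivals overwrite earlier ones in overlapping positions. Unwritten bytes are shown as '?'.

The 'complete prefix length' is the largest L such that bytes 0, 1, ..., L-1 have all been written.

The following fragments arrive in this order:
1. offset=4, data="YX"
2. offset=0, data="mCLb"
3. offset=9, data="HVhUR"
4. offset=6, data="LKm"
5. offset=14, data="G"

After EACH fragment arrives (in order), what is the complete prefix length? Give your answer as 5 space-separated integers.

Fragment 1: offset=4 data="YX" -> buffer=????YX????????? -> prefix_len=0
Fragment 2: offset=0 data="mCLb" -> buffer=mCLbYX????????? -> prefix_len=6
Fragment 3: offset=9 data="HVhUR" -> buffer=mCLbYX???HVhUR? -> prefix_len=6
Fragment 4: offset=6 data="LKm" -> buffer=mCLbYXLKmHVhUR? -> prefix_len=14
Fragment 5: offset=14 data="G" -> buffer=mCLbYXLKmHVhURG -> prefix_len=15

Answer: 0 6 6 14 15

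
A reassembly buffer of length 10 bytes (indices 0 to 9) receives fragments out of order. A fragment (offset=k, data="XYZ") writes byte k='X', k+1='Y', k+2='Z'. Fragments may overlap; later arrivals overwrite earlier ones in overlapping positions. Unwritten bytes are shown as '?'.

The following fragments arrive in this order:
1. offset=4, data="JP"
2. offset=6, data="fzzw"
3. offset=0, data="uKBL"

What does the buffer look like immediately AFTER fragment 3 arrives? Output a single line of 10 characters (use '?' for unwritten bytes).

Fragment 1: offset=4 data="JP" -> buffer=????JP????
Fragment 2: offset=6 data="fzzw" -> buffer=????JPfzzw
Fragment 3: offset=0 data="uKBL" -> buffer=uKBLJPfzzw

Answer: uKBLJPfzzw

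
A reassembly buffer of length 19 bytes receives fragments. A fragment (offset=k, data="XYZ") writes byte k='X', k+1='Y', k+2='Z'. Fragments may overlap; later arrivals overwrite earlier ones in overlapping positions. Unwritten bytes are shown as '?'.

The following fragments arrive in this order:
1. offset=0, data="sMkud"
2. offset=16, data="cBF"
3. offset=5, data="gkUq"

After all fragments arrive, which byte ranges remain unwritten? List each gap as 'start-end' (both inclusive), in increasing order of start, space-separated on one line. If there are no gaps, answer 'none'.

Answer: 9-15

Derivation:
Fragment 1: offset=0 len=5
Fragment 2: offset=16 len=3
Fragment 3: offset=5 len=4
Gaps: 9-15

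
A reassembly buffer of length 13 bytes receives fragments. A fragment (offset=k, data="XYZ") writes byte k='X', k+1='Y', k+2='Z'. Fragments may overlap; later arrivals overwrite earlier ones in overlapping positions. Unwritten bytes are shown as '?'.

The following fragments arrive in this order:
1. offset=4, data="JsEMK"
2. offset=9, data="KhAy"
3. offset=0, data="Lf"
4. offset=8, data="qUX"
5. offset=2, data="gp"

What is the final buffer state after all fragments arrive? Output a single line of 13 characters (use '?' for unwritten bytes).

Fragment 1: offset=4 data="JsEMK" -> buffer=????JsEMK????
Fragment 2: offset=9 data="KhAy" -> buffer=????JsEMKKhAy
Fragment 3: offset=0 data="Lf" -> buffer=Lf??JsEMKKhAy
Fragment 4: offset=8 data="qUX" -> buffer=Lf??JsEMqUXAy
Fragment 5: offset=2 data="gp" -> buffer=LfgpJsEMqUXAy

Answer: LfgpJsEMqUXAy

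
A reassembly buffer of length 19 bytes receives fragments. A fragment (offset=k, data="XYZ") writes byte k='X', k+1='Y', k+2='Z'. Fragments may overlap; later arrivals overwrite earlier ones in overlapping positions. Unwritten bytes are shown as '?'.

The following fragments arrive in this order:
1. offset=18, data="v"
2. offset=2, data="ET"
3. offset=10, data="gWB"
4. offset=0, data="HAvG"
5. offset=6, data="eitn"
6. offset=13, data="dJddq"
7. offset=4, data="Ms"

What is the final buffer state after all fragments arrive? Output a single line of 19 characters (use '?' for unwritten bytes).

Fragment 1: offset=18 data="v" -> buffer=??????????????????v
Fragment 2: offset=2 data="ET" -> buffer=??ET??????????????v
Fragment 3: offset=10 data="gWB" -> buffer=??ET??????gWB?????v
Fragment 4: offset=0 data="HAvG" -> buffer=HAvG??????gWB?????v
Fragment 5: offset=6 data="eitn" -> buffer=HAvG??eitngWB?????v
Fragment 6: offset=13 data="dJddq" -> buffer=HAvG??eitngWBdJddqv
Fragment 7: offset=4 data="Ms" -> buffer=HAvGMseitngWBdJddqv

Answer: HAvGMseitngWBdJddqv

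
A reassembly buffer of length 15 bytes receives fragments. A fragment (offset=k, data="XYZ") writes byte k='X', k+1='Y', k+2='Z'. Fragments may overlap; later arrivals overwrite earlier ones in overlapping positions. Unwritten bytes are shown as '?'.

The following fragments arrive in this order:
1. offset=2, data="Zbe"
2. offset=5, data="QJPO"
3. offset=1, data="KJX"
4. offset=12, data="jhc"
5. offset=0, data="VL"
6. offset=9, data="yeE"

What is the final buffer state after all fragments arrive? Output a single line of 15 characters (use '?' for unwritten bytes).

Fragment 1: offset=2 data="Zbe" -> buffer=??Zbe??????????
Fragment 2: offset=5 data="QJPO" -> buffer=??ZbeQJPO??????
Fragment 3: offset=1 data="KJX" -> buffer=?KJXeQJPO??????
Fragment 4: offset=12 data="jhc" -> buffer=?KJXeQJPO???jhc
Fragment 5: offset=0 data="VL" -> buffer=VLJXeQJPO???jhc
Fragment 6: offset=9 data="yeE" -> buffer=VLJXeQJPOyeEjhc

Answer: VLJXeQJPOyeEjhc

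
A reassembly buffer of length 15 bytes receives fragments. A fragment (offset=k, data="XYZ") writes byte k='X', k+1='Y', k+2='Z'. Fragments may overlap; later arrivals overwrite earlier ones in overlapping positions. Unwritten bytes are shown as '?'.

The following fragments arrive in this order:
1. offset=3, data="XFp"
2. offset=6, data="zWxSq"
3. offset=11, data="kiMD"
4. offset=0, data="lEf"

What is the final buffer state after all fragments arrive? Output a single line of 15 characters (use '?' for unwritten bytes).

Answer: lEfXFpzWxSqkiMD

Derivation:
Fragment 1: offset=3 data="XFp" -> buffer=???XFp?????????
Fragment 2: offset=6 data="zWxSq" -> buffer=???XFpzWxSq????
Fragment 3: offset=11 data="kiMD" -> buffer=???XFpzWxSqkiMD
Fragment 4: offset=0 data="lEf" -> buffer=lEfXFpzWxSqkiMD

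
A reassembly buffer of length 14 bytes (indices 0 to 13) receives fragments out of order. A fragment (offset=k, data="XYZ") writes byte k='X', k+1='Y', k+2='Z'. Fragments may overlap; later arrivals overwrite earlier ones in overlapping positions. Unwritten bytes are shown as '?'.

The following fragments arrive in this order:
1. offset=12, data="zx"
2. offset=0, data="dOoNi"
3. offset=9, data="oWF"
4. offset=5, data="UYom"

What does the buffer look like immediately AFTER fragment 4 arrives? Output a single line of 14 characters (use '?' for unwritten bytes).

Fragment 1: offset=12 data="zx" -> buffer=????????????zx
Fragment 2: offset=0 data="dOoNi" -> buffer=dOoNi???????zx
Fragment 3: offset=9 data="oWF" -> buffer=dOoNi????oWFzx
Fragment 4: offset=5 data="UYom" -> buffer=dOoNiUYomoWFzx

Answer: dOoNiUYomoWFzx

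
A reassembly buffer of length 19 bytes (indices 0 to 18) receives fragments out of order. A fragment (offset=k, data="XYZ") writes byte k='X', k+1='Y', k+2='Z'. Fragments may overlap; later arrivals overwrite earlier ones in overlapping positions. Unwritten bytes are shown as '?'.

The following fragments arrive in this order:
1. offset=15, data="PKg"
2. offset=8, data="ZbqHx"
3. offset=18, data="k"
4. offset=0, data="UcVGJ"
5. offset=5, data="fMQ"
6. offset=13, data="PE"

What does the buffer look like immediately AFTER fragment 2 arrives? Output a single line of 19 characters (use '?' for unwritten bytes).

Answer: ????????ZbqHx??PKg?

Derivation:
Fragment 1: offset=15 data="PKg" -> buffer=???????????????PKg?
Fragment 2: offset=8 data="ZbqHx" -> buffer=????????ZbqHx??PKg?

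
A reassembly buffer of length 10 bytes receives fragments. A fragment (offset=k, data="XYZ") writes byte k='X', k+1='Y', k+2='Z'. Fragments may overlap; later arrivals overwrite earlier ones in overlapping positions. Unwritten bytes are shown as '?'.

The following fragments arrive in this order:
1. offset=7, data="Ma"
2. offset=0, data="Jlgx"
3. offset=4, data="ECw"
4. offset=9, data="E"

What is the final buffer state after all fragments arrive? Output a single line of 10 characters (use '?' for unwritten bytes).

Answer: JlgxECwMaE

Derivation:
Fragment 1: offset=7 data="Ma" -> buffer=???????Ma?
Fragment 2: offset=0 data="Jlgx" -> buffer=Jlgx???Ma?
Fragment 3: offset=4 data="ECw" -> buffer=JlgxECwMa?
Fragment 4: offset=9 data="E" -> buffer=JlgxECwMaE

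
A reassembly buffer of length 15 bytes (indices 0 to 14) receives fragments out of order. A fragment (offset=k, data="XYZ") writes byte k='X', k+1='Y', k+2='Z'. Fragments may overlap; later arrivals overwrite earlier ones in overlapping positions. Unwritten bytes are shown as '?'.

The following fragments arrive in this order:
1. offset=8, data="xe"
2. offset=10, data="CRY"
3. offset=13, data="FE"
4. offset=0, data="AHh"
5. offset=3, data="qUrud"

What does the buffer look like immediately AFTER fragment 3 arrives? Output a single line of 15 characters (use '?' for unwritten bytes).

Answer: ????????xeCRYFE

Derivation:
Fragment 1: offset=8 data="xe" -> buffer=????????xe?????
Fragment 2: offset=10 data="CRY" -> buffer=????????xeCRY??
Fragment 3: offset=13 data="FE" -> buffer=????????xeCRYFE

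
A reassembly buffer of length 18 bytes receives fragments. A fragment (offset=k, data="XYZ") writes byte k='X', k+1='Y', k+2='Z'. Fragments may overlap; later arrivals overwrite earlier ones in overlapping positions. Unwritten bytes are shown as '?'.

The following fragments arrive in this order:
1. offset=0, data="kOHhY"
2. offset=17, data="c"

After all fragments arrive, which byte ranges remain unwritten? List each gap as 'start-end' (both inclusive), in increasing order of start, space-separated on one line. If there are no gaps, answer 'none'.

Answer: 5-16

Derivation:
Fragment 1: offset=0 len=5
Fragment 2: offset=17 len=1
Gaps: 5-16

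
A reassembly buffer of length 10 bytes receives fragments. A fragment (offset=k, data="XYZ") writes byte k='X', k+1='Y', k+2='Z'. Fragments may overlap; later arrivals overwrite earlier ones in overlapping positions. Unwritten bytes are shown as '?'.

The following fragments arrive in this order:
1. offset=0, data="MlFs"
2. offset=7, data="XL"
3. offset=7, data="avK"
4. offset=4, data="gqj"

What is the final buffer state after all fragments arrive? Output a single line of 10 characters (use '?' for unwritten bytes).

Fragment 1: offset=0 data="MlFs" -> buffer=MlFs??????
Fragment 2: offset=7 data="XL" -> buffer=MlFs???XL?
Fragment 3: offset=7 data="avK" -> buffer=MlFs???avK
Fragment 4: offset=4 data="gqj" -> buffer=MlFsgqjavK

Answer: MlFsgqjavK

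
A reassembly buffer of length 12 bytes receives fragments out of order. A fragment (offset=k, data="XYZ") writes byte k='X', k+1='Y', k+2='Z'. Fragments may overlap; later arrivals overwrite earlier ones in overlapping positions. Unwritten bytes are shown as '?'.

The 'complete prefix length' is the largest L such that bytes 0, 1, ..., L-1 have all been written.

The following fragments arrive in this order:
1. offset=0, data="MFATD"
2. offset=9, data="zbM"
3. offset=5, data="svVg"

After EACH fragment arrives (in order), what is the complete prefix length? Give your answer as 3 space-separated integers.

Answer: 5 5 12

Derivation:
Fragment 1: offset=0 data="MFATD" -> buffer=MFATD??????? -> prefix_len=5
Fragment 2: offset=9 data="zbM" -> buffer=MFATD????zbM -> prefix_len=5
Fragment 3: offset=5 data="svVg" -> buffer=MFATDsvVgzbM -> prefix_len=12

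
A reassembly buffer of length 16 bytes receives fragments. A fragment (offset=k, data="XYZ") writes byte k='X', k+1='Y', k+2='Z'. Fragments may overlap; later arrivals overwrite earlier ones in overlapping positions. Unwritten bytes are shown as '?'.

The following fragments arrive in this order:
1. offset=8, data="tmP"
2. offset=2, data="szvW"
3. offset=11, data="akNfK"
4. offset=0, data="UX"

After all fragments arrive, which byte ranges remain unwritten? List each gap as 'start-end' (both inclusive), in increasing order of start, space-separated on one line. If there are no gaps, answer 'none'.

Answer: 6-7

Derivation:
Fragment 1: offset=8 len=3
Fragment 2: offset=2 len=4
Fragment 3: offset=11 len=5
Fragment 4: offset=0 len=2
Gaps: 6-7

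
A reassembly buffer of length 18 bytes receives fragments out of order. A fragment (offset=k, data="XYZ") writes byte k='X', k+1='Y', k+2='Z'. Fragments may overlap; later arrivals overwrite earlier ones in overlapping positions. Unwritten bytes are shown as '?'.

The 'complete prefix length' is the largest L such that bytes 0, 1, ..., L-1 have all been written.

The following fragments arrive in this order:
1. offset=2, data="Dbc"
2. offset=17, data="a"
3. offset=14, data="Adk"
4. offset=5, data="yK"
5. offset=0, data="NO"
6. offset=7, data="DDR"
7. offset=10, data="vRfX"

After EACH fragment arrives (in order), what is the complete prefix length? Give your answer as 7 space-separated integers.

Answer: 0 0 0 0 7 10 18

Derivation:
Fragment 1: offset=2 data="Dbc" -> buffer=??Dbc????????????? -> prefix_len=0
Fragment 2: offset=17 data="a" -> buffer=??Dbc????????????a -> prefix_len=0
Fragment 3: offset=14 data="Adk" -> buffer=??Dbc?????????Adka -> prefix_len=0
Fragment 4: offset=5 data="yK" -> buffer=??DbcyK???????Adka -> prefix_len=0
Fragment 5: offset=0 data="NO" -> buffer=NODbcyK???????Adka -> prefix_len=7
Fragment 6: offset=7 data="DDR" -> buffer=NODbcyKDDR????Adka -> prefix_len=10
Fragment 7: offset=10 data="vRfX" -> buffer=NODbcyKDDRvRfXAdka -> prefix_len=18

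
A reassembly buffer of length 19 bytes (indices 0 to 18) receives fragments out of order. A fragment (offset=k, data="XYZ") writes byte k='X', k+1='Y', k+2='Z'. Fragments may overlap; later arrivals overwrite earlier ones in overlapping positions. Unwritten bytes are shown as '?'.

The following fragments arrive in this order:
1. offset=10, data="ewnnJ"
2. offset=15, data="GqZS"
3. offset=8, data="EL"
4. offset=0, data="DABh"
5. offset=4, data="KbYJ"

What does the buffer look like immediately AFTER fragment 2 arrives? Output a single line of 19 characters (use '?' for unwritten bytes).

Fragment 1: offset=10 data="ewnnJ" -> buffer=??????????ewnnJ????
Fragment 2: offset=15 data="GqZS" -> buffer=??????????ewnnJGqZS

Answer: ??????????ewnnJGqZS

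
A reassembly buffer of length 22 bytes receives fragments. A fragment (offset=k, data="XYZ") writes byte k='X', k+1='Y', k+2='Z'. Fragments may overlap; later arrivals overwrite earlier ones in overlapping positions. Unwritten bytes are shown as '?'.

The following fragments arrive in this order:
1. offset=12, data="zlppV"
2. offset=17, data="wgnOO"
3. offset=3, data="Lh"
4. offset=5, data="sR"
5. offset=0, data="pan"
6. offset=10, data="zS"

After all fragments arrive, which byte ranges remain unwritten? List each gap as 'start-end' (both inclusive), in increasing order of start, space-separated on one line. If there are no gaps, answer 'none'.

Answer: 7-9

Derivation:
Fragment 1: offset=12 len=5
Fragment 2: offset=17 len=5
Fragment 3: offset=3 len=2
Fragment 4: offset=5 len=2
Fragment 5: offset=0 len=3
Fragment 6: offset=10 len=2
Gaps: 7-9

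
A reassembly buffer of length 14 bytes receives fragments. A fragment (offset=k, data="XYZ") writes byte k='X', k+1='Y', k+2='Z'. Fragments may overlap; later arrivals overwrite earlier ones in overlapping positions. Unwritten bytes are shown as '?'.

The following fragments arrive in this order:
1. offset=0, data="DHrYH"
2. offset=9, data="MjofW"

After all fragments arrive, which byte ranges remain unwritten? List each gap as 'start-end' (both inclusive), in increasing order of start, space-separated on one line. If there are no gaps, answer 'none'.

Fragment 1: offset=0 len=5
Fragment 2: offset=9 len=5
Gaps: 5-8

Answer: 5-8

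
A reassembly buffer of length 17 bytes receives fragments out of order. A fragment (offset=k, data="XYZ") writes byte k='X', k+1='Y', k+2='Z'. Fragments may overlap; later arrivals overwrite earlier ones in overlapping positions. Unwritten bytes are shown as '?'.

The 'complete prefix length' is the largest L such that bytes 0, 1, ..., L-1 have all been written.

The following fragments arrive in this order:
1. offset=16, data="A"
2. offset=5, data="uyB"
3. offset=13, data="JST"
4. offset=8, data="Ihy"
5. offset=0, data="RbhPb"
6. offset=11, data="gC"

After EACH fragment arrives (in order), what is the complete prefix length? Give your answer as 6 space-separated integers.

Answer: 0 0 0 0 11 17

Derivation:
Fragment 1: offset=16 data="A" -> buffer=????????????????A -> prefix_len=0
Fragment 2: offset=5 data="uyB" -> buffer=?????uyB????????A -> prefix_len=0
Fragment 3: offset=13 data="JST" -> buffer=?????uyB?????JSTA -> prefix_len=0
Fragment 4: offset=8 data="Ihy" -> buffer=?????uyBIhy??JSTA -> prefix_len=0
Fragment 5: offset=0 data="RbhPb" -> buffer=RbhPbuyBIhy??JSTA -> prefix_len=11
Fragment 6: offset=11 data="gC" -> buffer=RbhPbuyBIhygCJSTA -> prefix_len=17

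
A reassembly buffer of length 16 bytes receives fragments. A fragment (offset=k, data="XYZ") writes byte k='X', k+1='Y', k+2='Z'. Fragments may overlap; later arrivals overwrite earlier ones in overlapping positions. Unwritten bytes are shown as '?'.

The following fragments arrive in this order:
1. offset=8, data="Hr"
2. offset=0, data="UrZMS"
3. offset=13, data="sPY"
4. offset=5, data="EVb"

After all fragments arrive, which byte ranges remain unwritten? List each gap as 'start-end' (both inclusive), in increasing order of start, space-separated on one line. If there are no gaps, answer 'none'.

Answer: 10-12

Derivation:
Fragment 1: offset=8 len=2
Fragment 2: offset=0 len=5
Fragment 3: offset=13 len=3
Fragment 4: offset=5 len=3
Gaps: 10-12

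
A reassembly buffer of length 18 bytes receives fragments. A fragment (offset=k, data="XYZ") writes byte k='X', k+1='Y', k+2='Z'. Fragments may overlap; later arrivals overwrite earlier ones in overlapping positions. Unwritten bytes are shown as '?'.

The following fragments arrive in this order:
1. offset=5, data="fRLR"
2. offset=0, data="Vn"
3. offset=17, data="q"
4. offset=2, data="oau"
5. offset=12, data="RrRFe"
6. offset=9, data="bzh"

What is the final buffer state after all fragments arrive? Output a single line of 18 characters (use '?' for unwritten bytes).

Answer: VnoaufRLRbzhRrRFeq

Derivation:
Fragment 1: offset=5 data="fRLR" -> buffer=?????fRLR?????????
Fragment 2: offset=0 data="Vn" -> buffer=Vn???fRLR?????????
Fragment 3: offset=17 data="q" -> buffer=Vn???fRLR????????q
Fragment 4: offset=2 data="oau" -> buffer=VnoaufRLR????????q
Fragment 5: offset=12 data="RrRFe" -> buffer=VnoaufRLR???RrRFeq
Fragment 6: offset=9 data="bzh" -> buffer=VnoaufRLRbzhRrRFeq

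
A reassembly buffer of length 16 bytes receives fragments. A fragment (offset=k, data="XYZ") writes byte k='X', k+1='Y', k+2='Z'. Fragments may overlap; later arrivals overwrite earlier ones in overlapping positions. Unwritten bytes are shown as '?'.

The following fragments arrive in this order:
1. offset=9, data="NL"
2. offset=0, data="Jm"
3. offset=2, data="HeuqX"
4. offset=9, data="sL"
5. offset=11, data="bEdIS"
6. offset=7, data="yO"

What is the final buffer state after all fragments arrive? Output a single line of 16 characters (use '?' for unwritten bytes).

Answer: JmHeuqXyOsLbEdIS

Derivation:
Fragment 1: offset=9 data="NL" -> buffer=?????????NL?????
Fragment 2: offset=0 data="Jm" -> buffer=Jm???????NL?????
Fragment 3: offset=2 data="HeuqX" -> buffer=JmHeuqX??NL?????
Fragment 4: offset=9 data="sL" -> buffer=JmHeuqX??sL?????
Fragment 5: offset=11 data="bEdIS" -> buffer=JmHeuqX??sLbEdIS
Fragment 6: offset=7 data="yO" -> buffer=JmHeuqXyOsLbEdIS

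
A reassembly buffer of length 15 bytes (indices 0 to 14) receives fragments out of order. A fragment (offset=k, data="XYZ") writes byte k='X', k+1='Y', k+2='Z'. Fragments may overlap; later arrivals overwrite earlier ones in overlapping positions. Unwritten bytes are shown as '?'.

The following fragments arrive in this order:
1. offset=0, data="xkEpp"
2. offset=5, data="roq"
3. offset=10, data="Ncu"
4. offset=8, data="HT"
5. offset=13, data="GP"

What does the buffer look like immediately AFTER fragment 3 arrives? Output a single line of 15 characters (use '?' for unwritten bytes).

Fragment 1: offset=0 data="xkEpp" -> buffer=xkEpp??????????
Fragment 2: offset=5 data="roq" -> buffer=xkEpproq???????
Fragment 3: offset=10 data="Ncu" -> buffer=xkEpproq??Ncu??

Answer: xkEpproq??Ncu??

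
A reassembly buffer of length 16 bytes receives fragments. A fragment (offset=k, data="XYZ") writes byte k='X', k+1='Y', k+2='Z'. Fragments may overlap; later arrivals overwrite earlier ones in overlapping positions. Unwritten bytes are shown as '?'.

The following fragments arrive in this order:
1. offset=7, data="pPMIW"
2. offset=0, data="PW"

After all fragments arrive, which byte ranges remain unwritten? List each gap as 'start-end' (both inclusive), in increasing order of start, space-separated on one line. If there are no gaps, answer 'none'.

Fragment 1: offset=7 len=5
Fragment 2: offset=0 len=2
Gaps: 2-6 12-15

Answer: 2-6 12-15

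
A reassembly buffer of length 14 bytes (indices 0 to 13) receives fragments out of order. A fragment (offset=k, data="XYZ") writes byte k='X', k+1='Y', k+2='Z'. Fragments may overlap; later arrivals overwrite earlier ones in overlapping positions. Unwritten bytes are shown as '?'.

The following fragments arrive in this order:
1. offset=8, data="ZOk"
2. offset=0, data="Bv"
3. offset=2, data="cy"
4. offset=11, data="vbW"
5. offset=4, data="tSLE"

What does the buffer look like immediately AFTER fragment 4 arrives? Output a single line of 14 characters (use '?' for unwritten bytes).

Fragment 1: offset=8 data="ZOk" -> buffer=????????ZOk???
Fragment 2: offset=0 data="Bv" -> buffer=Bv??????ZOk???
Fragment 3: offset=2 data="cy" -> buffer=Bvcy????ZOk???
Fragment 4: offset=11 data="vbW" -> buffer=Bvcy????ZOkvbW

Answer: Bvcy????ZOkvbW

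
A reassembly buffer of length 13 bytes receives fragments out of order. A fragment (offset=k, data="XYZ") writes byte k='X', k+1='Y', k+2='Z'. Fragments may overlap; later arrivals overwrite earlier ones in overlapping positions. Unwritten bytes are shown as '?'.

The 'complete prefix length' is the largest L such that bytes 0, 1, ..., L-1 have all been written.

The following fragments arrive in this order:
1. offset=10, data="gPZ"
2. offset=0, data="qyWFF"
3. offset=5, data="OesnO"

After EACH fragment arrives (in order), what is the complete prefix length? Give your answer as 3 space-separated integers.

Answer: 0 5 13

Derivation:
Fragment 1: offset=10 data="gPZ" -> buffer=??????????gPZ -> prefix_len=0
Fragment 2: offset=0 data="qyWFF" -> buffer=qyWFF?????gPZ -> prefix_len=5
Fragment 3: offset=5 data="OesnO" -> buffer=qyWFFOesnOgPZ -> prefix_len=13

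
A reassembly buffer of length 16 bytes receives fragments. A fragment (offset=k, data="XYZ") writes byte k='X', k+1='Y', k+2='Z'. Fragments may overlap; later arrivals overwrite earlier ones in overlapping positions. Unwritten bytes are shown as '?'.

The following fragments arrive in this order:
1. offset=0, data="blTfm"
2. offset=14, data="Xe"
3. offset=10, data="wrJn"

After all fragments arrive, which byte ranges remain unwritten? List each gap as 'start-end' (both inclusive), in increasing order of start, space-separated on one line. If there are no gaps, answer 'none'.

Fragment 1: offset=0 len=5
Fragment 2: offset=14 len=2
Fragment 3: offset=10 len=4
Gaps: 5-9

Answer: 5-9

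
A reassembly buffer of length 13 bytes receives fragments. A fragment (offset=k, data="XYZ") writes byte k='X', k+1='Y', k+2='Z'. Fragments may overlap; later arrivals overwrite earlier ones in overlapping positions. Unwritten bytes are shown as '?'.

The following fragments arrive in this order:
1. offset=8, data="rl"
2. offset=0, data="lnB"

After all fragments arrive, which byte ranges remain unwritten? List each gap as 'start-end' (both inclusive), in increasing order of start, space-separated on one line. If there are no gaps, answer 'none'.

Answer: 3-7 10-12

Derivation:
Fragment 1: offset=8 len=2
Fragment 2: offset=0 len=3
Gaps: 3-7 10-12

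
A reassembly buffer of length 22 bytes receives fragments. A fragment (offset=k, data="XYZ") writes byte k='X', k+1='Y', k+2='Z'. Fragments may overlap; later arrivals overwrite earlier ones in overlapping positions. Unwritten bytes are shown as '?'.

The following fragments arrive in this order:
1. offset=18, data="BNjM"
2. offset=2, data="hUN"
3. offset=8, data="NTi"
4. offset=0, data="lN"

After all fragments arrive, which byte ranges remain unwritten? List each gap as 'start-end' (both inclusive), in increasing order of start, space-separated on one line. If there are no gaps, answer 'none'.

Answer: 5-7 11-17

Derivation:
Fragment 1: offset=18 len=4
Fragment 2: offset=2 len=3
Fragment 3: offset=8 len=3
Fragment 4: offset=0 len=2
Gaps: 5-7 11-17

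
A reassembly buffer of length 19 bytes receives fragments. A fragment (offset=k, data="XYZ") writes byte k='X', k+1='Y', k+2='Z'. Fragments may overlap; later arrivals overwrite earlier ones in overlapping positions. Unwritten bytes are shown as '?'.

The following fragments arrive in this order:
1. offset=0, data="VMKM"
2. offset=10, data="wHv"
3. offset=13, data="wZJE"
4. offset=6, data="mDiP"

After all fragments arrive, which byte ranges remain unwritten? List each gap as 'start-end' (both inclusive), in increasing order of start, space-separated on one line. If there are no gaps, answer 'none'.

Answer: 4-5 17-18

Derivation:
Fragment 1: offset=0 len=4
Fragment 2: offset=10 len=3
Fragment 3: offset=13 len=4
Fragment 4: offset=6 len=4
Gaps: 4-5 17-18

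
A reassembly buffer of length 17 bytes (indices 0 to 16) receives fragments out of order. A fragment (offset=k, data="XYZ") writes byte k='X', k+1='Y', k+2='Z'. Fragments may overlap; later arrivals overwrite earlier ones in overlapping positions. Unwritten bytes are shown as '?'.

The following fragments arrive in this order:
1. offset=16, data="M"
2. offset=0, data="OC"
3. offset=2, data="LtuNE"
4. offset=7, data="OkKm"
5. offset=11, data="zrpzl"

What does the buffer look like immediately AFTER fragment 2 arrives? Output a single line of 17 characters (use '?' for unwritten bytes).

Fragment 1: offset=16 data="M" -> buffer=????????????????M
Fragment 2: offset=0 data="OC" -> buffer=OC??????????????M

Answer: OC??????????????M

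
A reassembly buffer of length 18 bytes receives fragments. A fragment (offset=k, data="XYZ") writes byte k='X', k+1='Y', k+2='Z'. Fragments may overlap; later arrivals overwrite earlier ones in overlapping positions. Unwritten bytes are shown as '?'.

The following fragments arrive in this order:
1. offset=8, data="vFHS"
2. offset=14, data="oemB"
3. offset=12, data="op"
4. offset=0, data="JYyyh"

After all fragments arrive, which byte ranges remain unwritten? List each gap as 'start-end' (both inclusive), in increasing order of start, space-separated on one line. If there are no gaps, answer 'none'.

Answer: 5-7

Derivation:
Fragment 1: offset=8 len=4
Fragment 2: offset=14 len=4
Fragment 3: offset=12 len=2
Fragment 4: offset=0 len=5
Gaps: 5-7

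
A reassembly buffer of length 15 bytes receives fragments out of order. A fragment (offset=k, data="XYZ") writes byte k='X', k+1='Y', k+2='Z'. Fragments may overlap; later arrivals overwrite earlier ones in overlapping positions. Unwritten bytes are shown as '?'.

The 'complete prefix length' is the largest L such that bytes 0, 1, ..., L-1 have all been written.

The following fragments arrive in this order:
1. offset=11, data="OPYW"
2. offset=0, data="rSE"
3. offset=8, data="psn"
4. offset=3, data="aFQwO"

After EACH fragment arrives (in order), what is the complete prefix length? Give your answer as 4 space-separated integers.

Answer: 0 3 3 15

Derivation:
Fragment 1: offset=11 data="OPYW" -> buffer=???????????OPYW -> prefix_len=0
Fragment 2: offset=0 data="rSE" -> buffer=rSE????????OPYW -> prefix_len=3
Fragment 3: offset=8 data="psn" -> buffer=rSE?????psnOPYW -> prefix_len=3
Fragment 4: offset=3 data="aFQwO" -> buffer=rSEaFQwOpsnOPYW -> prefix_len=15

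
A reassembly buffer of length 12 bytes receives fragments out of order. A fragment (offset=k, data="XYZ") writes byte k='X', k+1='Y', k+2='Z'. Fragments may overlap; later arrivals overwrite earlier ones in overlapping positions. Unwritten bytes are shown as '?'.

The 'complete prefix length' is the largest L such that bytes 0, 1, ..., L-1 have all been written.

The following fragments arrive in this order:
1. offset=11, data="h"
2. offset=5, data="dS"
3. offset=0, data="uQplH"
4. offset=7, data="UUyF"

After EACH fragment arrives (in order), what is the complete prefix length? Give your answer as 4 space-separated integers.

Answer: 0 0 7 12

Derivation:
Fragment 1: offset=11 data="h" -> buffer=???????????h -> prefix_len=0
Fragment 2: offset=5 data="dS" -> buffer=?????dS????h -> prefix_len=0
Fragment 3: offset=0 data="uQplH" -> buffer=uQplHdS????h -> prefix_len=7
Fragment 4: offset=7 data="UUyF" -> buffer=uQplHdSUUyFh -> prefix_len=12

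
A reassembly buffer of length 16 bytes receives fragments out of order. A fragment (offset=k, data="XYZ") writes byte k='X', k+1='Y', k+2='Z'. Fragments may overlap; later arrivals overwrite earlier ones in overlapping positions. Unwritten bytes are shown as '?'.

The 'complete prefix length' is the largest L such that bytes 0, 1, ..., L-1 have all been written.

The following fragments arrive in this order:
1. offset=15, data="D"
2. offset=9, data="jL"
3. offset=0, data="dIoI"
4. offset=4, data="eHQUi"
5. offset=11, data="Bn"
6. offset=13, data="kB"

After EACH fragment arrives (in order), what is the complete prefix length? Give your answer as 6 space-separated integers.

Answer: 0 0 4 11 13 16

Derivation:
Fragment 1: offset=15 data="D" -> buffer=???????????????D -> prefix_len=0
Fragment 2: offset=9 data="jL" -> buffer=?????????jL????D -> prefix_len=0
Fragment 3: offset=0 data="dIoI" -> buffer=dIoI?????jL????D -> prefix_len=4
Fragment 4: offset=4 data="eHQUi" -> buffer=dIoIeHQUijL????D -> prefix_len=11
Fragment 5: offset=11 data="Bn" -> buffer=dIoIeHQUijLBn??D -> prefix_len=13
Fragment 6: offset=13 data="kB" -> buffer=dIoIeHQUijLBnkBD -> prefix_len=16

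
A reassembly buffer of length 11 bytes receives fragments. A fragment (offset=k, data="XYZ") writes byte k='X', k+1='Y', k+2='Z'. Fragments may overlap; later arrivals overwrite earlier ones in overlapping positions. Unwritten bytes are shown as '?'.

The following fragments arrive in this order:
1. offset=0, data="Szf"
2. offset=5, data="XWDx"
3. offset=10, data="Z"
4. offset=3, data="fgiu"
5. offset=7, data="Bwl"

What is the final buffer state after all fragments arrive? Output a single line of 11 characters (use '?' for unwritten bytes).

Fragment 1: offset=0 data="Szf" -> buffer=Szf????????
Fragment 2: offset=5 data="XWDx" -> buffer=Szf??XWDx??
Fragment 3: offset=10 data="Z" -> buffer=Szf??XWDx?Z
Fragment 4: offset=3 data="fgiu" -> buffer=SzffgiuDx?Z
Fragment 5: offset=7 data="Bwl" -> buffer=SzffgiuBwlZ

Answer: SzffgiuBwlZ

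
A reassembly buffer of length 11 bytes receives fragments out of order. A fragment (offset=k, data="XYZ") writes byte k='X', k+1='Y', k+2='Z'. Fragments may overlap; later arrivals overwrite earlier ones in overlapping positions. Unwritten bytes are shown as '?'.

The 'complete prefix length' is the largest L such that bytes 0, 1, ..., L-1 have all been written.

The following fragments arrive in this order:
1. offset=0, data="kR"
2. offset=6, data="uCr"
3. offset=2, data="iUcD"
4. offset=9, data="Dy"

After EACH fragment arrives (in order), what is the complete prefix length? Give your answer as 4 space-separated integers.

Answer: 2 2 9 11

Derivation:
Fragment 1: offset=0 data="kR" -> buffer=kR????????? -> prefix_len=2
Fragment 2: offset=6 data="uCr" -> buffer=kR????uCr?? -> prefix_len=2
Fragment 3: offset=2 data="iUcD" -> buffer=kRiUcDuCr?? -> prefix_len=9
Fragment 4: offset=9 data="Dy" -> buffer=kRiUcDuCrDy -> prefix_len=11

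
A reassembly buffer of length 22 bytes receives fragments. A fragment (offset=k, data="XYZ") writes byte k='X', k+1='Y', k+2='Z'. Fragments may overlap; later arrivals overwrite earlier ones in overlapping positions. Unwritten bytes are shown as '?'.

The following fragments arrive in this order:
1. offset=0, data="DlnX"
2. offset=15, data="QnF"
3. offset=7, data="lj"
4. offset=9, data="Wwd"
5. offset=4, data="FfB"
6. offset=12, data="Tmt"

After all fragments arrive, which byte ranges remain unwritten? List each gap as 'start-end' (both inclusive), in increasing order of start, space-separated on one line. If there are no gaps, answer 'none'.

Fragment 1: offset=0 len=4
Fragment 2: offset=15 len=3
Fragment 3: offset=7 len=2
Fragment 4: offset=9 len=3
Fragment 5: offset=4 len=3
Fragment 6: offset=12 len=3
Gaps: 18-21

Answer: 18-21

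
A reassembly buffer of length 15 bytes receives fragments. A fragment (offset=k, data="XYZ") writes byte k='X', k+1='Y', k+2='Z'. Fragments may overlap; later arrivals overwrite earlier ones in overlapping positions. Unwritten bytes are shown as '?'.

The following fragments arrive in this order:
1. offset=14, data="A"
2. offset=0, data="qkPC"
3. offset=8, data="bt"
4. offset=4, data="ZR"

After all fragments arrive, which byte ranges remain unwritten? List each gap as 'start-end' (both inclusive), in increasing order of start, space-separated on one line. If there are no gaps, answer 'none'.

Fragment 1: offset=14 len=1
Fragment 2: offset=0 len=4
Fragment 3: offset=8 len=2
Fragment 4: offset=4 len=2
Gaps: 6-7 10-13

Answer: 6-7 10-13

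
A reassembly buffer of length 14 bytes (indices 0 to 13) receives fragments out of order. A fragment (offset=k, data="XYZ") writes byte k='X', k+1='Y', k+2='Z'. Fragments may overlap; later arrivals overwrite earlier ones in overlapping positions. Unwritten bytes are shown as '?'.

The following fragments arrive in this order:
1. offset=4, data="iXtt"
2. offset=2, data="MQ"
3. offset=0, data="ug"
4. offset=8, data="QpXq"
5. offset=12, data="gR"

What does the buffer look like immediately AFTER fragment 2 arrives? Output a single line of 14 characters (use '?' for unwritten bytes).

Answer: ??MQiXtt??????

Derivation:
Fragment 1: offset=4 data="iXtt" -> buffer=????iXtt??????
Fragment 2: offset=2 data="MQ" -> buffer=??MQiXtt??????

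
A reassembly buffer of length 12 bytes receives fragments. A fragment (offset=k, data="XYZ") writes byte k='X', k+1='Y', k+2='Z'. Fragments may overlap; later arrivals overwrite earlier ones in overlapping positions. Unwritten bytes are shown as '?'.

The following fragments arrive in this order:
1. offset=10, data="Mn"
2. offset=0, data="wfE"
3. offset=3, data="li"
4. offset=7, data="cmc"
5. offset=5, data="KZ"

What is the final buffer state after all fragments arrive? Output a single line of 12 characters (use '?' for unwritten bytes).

Fragment 1: offset=10 data="Mn" -> buffer=??????????Mn
Fragment 2: offset=0 data="wfE" -> buffer=wfE???????Mn
Fragment 3: offset=3 data="li" -> buffer=wfEli?????Mn
Fragment 4: offset=7 data="cmc" -> buffer=wfEli??cmcMn
Fragment 5: offset=5 data="KZ" -> buffer=wfEliKZcmcMn

Answer: wfEliKZcmcMn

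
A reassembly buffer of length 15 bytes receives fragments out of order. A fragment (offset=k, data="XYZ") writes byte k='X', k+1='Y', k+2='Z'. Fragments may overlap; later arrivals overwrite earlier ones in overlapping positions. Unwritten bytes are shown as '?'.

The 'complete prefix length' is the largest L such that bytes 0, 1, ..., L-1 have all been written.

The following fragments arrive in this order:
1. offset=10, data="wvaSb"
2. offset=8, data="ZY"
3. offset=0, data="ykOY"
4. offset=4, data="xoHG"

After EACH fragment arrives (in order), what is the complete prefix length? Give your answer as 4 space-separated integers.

Fragment 1: offset=10 data="wvaSb" -> buffer=??????????wvaSb -> prefix_len=0
Fragment 2: offset=8 data="ZY" -> buffer=????????ZYwvaSb -> prefix_len=0
Fragment 3: offset=0 data="ykOY" -> buffer=ykOY????ZYwvaSb -> prefix_len=4
Fragment 4: offset=4 data="xoHG" -> buffer=ykOYxoHGZYwvaSb -> prefix_len=15

Answer: 0 0 4 15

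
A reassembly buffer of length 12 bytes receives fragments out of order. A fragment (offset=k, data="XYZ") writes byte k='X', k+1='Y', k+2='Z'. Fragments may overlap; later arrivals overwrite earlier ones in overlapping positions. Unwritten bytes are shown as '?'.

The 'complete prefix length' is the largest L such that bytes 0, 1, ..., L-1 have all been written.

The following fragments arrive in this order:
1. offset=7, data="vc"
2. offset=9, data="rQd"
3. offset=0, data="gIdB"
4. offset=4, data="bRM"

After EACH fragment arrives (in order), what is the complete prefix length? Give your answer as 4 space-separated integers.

Answer: 0 0 4 12

Derivation:
Fragment 1: offset=7 data="vc" -> buffer=???????vc??? -> prefix_len=0
Fragment 2: offset=9 data="rQd" -> buffer=???????vcrQd -> prefix_len=0
Fragment 3: offset=0 data="gIdB" -> buffer=gIdB???vcrQd -> prefix_len=4
Fragment 4: offset=4 data="bRM" -> buffer=gIdBbRMvcrQd -> prefix_len=12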